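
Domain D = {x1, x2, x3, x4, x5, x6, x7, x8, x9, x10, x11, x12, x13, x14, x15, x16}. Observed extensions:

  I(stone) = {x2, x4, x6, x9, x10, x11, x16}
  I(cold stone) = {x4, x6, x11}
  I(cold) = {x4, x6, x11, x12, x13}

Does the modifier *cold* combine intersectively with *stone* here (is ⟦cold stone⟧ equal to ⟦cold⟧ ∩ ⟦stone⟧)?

yes

⟦cold⟧ ∩ ⟦stone⟧ = {x4, x6, x11, x12, x13} ∩ {x2, x4, x6, x9, x10, x11, x16} = {x4, x6, x11}
Observed ⟦cold stone⟧ = {x4, x6, x11}.
These coincide, so the modifier is intersective here.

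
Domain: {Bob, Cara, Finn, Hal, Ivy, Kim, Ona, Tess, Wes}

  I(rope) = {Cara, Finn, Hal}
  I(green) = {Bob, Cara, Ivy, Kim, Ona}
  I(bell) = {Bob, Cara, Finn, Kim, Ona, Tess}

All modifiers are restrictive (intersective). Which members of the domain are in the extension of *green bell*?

⟦bell⟧ = {Bob, Cara, Finn, Kim, Ona, Tess}
… ∩ ⟦green⟧ = {Bob, Cara, Finn, Kim, Ona, Tess} ∩ {Bob, Cara, Ivy, Kim, Ona} = {Bob, Cara, Kim, Ona}
So ⟦green bell⟧ = {Bob, Cara, Kim, Ona}.

{Bob, Cara, Kim, Ona}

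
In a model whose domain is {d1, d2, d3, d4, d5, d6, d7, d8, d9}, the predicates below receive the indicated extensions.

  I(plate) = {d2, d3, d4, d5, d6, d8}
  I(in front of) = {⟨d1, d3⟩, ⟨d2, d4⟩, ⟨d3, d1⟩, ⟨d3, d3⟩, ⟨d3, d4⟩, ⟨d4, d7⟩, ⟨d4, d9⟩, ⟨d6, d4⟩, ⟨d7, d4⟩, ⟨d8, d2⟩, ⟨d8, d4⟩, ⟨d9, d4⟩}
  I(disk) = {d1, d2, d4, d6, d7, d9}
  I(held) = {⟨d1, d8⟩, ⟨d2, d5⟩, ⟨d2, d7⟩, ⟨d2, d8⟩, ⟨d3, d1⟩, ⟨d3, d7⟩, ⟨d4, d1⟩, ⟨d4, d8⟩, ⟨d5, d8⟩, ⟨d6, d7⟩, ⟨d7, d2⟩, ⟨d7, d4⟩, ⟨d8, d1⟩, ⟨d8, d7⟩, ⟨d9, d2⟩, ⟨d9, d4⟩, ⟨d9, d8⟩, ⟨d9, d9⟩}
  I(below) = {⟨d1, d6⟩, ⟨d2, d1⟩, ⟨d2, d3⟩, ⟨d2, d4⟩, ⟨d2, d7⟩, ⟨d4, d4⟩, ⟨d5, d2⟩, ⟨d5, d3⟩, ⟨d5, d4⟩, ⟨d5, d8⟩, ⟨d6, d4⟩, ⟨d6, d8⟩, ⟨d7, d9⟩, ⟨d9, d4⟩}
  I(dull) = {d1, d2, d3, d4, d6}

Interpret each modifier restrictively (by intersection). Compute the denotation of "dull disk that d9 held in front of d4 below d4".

{d2}

⟦that d9 held⟧ = {x : ⟨d9, x⟩ ∈ ⟦held⟧} = {d2, d4, d8, d9}
⟦in front of d4⟧ = {x : ⟨x, d4⟩ ∈ ⟦in front of⟧} = {d2, d3, d6, d7, d8, d9}
⟦below d4⟧ = {x : ⟨x, d4⟩ ∈ ⟦below⟧} = {d2, d4, d5, d6, d9}
⟦disk⟧ = {d1, d2, d4, d6, d7, d9}
… ∩ ⟦that d9 held⟧ = {d1, d2, d4, d6, d7, d9} ∩ {d2, d4, d8, d9} = {d2, d4, d9}
… ∩ ⟦in front of d4⟧ = {d2, d4, d9} ∩ {d2, d3, d6, d7, d8, d9} = {d2, d9}
… ∩ ⟦below d4⟧ = {d2, d9} ∩ {d2, d4, d5, d6, d9} = {d2, d9}
… ∩ ⟦dull⟧ = {d2, d9} ∩ {d1, d2, d3, d4, d6} = {d2}
So ⟦dull disk that d9 held in front of d4 below d4⟧ = {d2}.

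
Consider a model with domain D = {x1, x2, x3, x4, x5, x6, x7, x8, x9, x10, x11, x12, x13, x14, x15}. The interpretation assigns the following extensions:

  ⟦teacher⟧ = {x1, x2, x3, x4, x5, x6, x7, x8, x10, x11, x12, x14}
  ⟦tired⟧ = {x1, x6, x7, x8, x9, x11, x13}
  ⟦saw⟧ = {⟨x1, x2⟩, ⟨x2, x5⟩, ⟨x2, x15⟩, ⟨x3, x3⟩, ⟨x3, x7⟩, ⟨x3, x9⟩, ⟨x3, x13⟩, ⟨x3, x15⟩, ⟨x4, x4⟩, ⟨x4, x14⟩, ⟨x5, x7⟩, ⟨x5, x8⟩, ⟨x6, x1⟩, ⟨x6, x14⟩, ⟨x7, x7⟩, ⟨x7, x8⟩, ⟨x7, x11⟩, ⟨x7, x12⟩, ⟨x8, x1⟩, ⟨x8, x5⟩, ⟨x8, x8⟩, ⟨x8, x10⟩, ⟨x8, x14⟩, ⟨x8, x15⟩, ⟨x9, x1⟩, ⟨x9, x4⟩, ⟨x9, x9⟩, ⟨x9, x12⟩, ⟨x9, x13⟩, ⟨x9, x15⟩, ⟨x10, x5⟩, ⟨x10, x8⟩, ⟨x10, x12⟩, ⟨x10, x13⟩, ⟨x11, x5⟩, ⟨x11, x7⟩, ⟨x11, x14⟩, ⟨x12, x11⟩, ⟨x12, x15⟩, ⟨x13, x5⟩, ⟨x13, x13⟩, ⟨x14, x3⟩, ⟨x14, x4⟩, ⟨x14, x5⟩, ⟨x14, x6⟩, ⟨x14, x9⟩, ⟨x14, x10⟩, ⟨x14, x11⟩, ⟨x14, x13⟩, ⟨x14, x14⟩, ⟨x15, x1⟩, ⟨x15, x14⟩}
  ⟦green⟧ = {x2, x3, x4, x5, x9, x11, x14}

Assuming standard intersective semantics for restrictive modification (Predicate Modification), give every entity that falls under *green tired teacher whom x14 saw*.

{x11}

⟦whom x14 saw⟧ = {x : ⟨x14, x⟩ ∈ ⟦saw⟧} = {x3, x4, x5, x6, x9, x10, x11, x13, x14}
⟦teacher⟧ = {x1, x2, x3, x4, x5, x6, x7, x8, x10, x11, x12, x14}
… ∩ ⟦whom x14 saw⟧ = {x1, x2, x3, x4, x5, x6, x7, x8, x10, x11, x12, x14} ∩ {x3, x4, x5, x6, x9, x10, x11, x13, x14} = {x3, x4, x5, x6, x10, x11, x14}
… ∩ ⟦green⟧ = {x3, x4, x5, x6, x10, x11, x14} ∩ {x2, x3, x4, x5, x9, x11, x14} = {x3, x4, x5, x11, x14}
… ∩ ⟦tired⟧ = {x3, x4, x5, x11, x14} ∩ {x1, x6, x7, x8, x9, x11, x13} = {x11}
So ⟦green tired teacher whom x14 saw⟧ = {x11}.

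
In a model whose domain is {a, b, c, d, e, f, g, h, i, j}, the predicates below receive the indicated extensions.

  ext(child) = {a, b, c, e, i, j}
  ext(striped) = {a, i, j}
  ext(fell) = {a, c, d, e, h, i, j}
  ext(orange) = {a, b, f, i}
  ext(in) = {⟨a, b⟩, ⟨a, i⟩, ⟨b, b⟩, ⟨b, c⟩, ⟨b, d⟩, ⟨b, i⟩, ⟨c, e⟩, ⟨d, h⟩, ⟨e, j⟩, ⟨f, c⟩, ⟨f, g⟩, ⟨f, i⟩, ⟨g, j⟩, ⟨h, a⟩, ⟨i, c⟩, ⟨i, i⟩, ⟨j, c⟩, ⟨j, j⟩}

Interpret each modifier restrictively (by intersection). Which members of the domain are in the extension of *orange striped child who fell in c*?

⟦who fell⟧ = ⟦fell⟧ = {a, c, d, e, h, i, j}
⟦in c⟧ = {x : ⟨x, c⟩ ∈ ⟦in⟧} = {b, f, i, j}
⟦child⟧ = {a, b, c, e, i, j}
… ∩ ⟦who fell⟧ = {a, b, c, e, i, j} ∩ {a, c, d, e, h, i, j} = {a, c, e, i, j}
… ∩ ⟦in c⟧ = {a, c, e, i, j} ∩ {b, f, i, j} = {i, j}
… ∩ ⟦orange⟧ = {i, j} ∩ {a, b, f, i} = {i}
… ∩ ⟦striped⟧ = {i} ∩ {a, i, j} = {i}
So ⟦orange striped child who fell in c⟧ = {i}.

{i}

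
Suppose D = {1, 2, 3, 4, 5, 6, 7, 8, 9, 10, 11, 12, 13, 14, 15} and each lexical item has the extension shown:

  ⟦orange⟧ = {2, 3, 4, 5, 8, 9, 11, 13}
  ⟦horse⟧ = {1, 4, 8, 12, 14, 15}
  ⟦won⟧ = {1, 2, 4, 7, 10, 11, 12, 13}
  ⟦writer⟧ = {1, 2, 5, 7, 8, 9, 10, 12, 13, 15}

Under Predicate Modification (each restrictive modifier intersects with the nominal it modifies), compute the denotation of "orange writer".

{2, 5, 8, 9, 13}

⟦writer⟧ = {1, 2, 5, 7, 8, 9, 10, 12, 13, 15}
… ∩ ⟦orange⟧ = {1, 2, 5, 7, 8, 9, 10, 12, 13, 15} ∩ {2, 3, 4, 5, 8, 9, 11, 13} = {2, 5, 8, 9, 13}
So ⟦orange writer⟧ = {2, 5, 8, 9, 13}.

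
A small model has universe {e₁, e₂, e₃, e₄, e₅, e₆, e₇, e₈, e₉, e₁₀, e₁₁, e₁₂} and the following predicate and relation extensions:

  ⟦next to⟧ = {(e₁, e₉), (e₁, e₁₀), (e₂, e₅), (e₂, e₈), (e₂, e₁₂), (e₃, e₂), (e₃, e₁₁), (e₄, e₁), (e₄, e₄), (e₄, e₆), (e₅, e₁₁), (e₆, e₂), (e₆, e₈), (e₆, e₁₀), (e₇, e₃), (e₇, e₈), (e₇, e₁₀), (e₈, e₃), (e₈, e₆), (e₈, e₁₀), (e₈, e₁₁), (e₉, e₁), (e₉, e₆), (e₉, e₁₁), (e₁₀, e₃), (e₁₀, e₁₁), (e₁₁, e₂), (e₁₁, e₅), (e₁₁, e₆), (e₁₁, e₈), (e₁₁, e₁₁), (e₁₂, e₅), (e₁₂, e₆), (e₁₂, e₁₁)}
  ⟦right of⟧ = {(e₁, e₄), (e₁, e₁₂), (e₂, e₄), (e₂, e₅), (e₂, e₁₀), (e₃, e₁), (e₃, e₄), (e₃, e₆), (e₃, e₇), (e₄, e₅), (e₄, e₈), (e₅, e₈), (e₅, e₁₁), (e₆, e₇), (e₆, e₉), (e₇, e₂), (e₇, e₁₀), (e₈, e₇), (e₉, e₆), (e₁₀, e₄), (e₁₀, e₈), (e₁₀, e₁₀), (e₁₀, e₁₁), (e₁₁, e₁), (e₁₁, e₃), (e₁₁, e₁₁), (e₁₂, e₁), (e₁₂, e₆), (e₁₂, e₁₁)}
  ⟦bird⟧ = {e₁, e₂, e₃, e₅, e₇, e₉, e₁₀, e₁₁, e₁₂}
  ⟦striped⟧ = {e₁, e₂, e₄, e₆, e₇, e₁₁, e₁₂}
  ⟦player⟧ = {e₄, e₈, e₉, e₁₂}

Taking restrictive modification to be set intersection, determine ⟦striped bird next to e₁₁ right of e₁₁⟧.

{e₁₁, e₁₂}

⟦next to e₁₁⟧ = {x : ⟨x, e₁₁⟩ ∈ ⟦next to⟧} = {e₃, e₅, e₈, e₉, e₁₀, e₁₁, e₁₂}
⟦right of e₁₁⟧ = {x : ⟨x, e₁₁⟩ ∈ ⟦right of⟧} = {e₅, e₁₀, e₁₁, e₁₂}
⟦bird⟧ = {e₁, e₂, e₃, e₅, e₇, e₉, e₁₀, e₁₁, e₁₂}
… ∩ ⟦next to e₁₁⟧ = {e₁, e₂, e₃, e₅, e₇, e₉, e₁₀, e₁₁, e₁₂} ∩ {e₃, e₅, e₈, e₉, e₁₀, e₁₁, e₁₂} = {e₃, e₅, e₉, e₁₀, e₁₁, e₁₂}
… ∩ ⟦right of e₁₁⟧ = {e₃, e₅, e₉, e₁₀, e₁₁, e₁₂} ∩ {e₅, e₁₀, e₁₁, e₁₂} = {e₅, e₁₀, e₁₁, e₁₂}
… ∩ ⟦striped⟧ = {e₅, e₁₀, e₁₁, e₁₂} ∩ {e₁, e₂, e₄, e₆, e₇, e₁₁, e₁₂} = {e₁₁, e₁₂}
So ⟦striped bird next to e₁₁ right of e₁₁⟧ = {e₁₁, e₁₂}.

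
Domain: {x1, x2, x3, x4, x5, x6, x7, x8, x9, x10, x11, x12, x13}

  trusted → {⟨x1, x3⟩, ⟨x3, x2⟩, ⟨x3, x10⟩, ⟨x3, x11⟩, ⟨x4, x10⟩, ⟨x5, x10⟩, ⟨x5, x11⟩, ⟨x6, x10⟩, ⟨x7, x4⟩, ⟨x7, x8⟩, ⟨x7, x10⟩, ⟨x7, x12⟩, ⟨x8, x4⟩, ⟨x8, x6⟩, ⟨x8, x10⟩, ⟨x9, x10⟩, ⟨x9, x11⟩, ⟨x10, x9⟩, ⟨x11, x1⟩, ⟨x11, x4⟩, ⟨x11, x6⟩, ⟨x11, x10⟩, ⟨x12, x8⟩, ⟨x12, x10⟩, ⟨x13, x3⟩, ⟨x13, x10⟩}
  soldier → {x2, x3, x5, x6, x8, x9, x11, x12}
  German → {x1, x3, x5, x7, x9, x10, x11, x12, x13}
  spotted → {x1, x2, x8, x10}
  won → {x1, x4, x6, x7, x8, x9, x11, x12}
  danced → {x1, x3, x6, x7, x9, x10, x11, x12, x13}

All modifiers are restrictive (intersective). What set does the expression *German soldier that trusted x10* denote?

⟦that trusted x10⟧ = {x : ⟨x, x10⟩ ∈ ⟦trusted⟧} = {x3, x4, x5, x6, x7, x8, x9, x11, x12, x13}
⟦soldier⟧ = {x2, x3, x5, x6, x8, x9, x11, x12}
… ∩ ⟦that trusted x10⟧ = {x2, x3, x5, x6, x8, x9, x11, x12} ∩ {x3, x4, x5, x6, x7, x8, x9, x11, x12, x13} = {x3, x5, x6, x8, x9, x11, x12}
… ∩ ⟦German⟧ = {x3, x5, x6, x8, x9, x11, x12} ∩ {x1, x3, x5, x7, x9, x10, x11, x12, x13} = {x3, x5, x9, x11, x12}
So ⟦German soldier that trusted x10⟧ = {x3, x5, x9, x11, x12}.

{x3, x5, x9, x11, x12}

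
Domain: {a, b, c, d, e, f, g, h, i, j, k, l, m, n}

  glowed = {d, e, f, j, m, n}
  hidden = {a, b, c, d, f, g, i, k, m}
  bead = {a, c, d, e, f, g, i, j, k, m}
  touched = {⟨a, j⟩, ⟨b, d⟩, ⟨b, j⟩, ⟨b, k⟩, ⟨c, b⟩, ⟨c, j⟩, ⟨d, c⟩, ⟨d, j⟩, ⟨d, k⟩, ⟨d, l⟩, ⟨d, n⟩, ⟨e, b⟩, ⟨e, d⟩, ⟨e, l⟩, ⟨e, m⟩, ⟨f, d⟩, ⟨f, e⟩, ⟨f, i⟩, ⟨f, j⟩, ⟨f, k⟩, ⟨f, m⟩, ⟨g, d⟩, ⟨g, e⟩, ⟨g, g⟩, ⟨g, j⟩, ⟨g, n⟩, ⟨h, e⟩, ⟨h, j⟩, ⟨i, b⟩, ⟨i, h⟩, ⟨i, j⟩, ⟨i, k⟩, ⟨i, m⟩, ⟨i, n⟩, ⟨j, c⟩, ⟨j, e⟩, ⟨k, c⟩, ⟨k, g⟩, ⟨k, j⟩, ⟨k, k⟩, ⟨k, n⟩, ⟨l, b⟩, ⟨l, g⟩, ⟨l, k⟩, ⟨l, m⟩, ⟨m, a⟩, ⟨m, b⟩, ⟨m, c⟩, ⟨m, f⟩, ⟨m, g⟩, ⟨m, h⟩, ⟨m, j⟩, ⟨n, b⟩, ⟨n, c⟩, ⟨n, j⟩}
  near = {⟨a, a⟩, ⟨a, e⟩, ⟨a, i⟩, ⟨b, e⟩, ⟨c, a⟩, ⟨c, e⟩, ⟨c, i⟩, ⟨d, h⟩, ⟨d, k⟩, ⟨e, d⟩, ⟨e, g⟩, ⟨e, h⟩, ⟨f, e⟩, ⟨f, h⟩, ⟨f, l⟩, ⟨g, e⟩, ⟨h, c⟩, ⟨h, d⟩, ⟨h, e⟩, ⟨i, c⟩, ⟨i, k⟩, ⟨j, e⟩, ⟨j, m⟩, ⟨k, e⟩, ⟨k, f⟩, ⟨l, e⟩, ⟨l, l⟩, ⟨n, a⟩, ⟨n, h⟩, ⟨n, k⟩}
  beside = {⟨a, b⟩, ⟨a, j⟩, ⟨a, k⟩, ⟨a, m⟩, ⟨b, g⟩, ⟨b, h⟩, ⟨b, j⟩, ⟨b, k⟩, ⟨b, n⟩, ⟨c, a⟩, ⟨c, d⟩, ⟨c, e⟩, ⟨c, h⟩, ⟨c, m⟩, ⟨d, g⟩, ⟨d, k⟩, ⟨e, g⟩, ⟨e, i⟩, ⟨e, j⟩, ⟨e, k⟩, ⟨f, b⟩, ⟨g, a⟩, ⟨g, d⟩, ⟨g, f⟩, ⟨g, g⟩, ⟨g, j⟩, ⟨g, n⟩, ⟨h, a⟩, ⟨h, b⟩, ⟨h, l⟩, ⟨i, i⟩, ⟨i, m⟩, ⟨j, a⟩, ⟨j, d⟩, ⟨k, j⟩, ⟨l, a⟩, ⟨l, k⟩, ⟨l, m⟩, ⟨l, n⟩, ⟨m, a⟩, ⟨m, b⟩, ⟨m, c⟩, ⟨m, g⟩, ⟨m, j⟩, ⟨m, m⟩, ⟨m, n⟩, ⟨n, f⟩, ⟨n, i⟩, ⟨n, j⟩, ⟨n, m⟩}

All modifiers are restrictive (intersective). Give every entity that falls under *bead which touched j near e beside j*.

⟦which touched j⟧ = {x : ⟨x, j⟩ ∈ ⟦touched⟧} = {a, b, c, d, f, g, h, i, k, m, n}
⟦near e⟧ = {x : ⟨x, e⟩ ∈ ⟦near⟧} = {a, b, c, f, g, h, j, k, l}
⟦beside j⟧ = {x : ⟨x, j⟩ ∈ ⟦beside⟧} = {a, b, e, g, k, m, n}
⟦bead⟧ = {a, c, d, e, f, g, i, j, k, m}
… ∩ ⟦which touched j⟧ = {a, c, d, e, f, g, i, j, k, m} ∩ {a, b, c, d, f, g, h, i, k, m, n} = {a, c, d, f, g, i, k, m}
… ∩ ⟦near e⟧ = {a, c, d, f, g, i, k, m} ∩ {a, b, c, f, g, h, j, k, l} = {a, c, f, g, k}
… ∩ ⟦beside j⟧ = {a, c, f, g, k} ∩ {a, b, e, g, k, m, n} = {a, g, k}
So ⟦bead which touched j near e beside j⟧ = {a, g, k}.

{a, g, k}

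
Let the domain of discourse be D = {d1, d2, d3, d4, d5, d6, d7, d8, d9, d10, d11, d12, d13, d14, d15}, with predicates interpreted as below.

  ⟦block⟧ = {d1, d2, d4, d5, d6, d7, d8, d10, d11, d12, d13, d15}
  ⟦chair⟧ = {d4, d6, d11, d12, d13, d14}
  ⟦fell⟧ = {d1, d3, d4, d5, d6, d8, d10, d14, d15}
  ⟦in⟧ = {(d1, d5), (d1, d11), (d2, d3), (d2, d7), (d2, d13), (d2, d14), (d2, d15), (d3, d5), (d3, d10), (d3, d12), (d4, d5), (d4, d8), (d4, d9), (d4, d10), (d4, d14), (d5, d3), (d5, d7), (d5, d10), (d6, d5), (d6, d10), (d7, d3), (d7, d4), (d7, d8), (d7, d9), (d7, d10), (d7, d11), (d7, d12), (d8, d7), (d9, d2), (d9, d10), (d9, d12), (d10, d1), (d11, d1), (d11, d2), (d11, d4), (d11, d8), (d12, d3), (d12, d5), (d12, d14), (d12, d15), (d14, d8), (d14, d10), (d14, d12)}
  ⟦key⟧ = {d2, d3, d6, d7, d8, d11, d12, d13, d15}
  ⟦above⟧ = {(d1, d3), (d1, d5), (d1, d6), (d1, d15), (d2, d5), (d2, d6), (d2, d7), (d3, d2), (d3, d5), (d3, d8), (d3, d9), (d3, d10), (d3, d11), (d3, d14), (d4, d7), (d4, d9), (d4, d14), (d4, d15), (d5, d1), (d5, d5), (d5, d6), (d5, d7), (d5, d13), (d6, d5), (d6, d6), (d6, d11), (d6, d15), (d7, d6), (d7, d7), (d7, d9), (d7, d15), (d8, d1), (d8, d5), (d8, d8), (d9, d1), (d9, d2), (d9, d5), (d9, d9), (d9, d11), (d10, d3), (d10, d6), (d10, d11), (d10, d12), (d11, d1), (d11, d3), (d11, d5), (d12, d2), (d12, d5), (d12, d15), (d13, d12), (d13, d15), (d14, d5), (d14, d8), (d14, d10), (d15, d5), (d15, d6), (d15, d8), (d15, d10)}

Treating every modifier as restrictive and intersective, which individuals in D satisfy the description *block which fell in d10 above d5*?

⟦which fell⟧ = ⟦fell⟧ = {d1, d3, d4, d5, d6, d8, d10, d14, d15}
⟦in d10⟧ = {x : ⟨x, d10⟩ ∈ ⟦in⟧} = {d3, d4, d5, d6, d7, d9, d14}
⟦above d5⟧ = {x : ⟨x, d5⟩ ∈ ⟦above⟧} = {d1, d2, d3, d5, d6, d8, d9, d11, d12, d14, d15}
⟦block⟧ = {d1, d2, d4, d5, d6, d7, d8, d10, d11, d12, d13, d15}
… ∩ ⟦which fell⟧ = {d1, d2, d4, d5, d6, d7, d8, d10, d11, d12, d13, d15} ∩ {d1, d3, d4, d5, d6, d8, d10, d14, d15} = {d1, d4, d5, d6, d8, d10, d15}
… ∩ ⟦in d10⟧ = {d1, d4, d5, d6, d8, d10, d15} ∩ {d3, d4, d5, d6, d7, d9, d14} = {d4, d5, d6}
… ∩ ⟦above d5⟧ = {d4, d5, d6} ∩ {d1, d2, d3, d5, d6, d8, d9, d11, d12, d14, d15} = {d5, d6}
So ⟦block which fell in d10 above d5⟧ = {d5, d6}.

{d5, d6}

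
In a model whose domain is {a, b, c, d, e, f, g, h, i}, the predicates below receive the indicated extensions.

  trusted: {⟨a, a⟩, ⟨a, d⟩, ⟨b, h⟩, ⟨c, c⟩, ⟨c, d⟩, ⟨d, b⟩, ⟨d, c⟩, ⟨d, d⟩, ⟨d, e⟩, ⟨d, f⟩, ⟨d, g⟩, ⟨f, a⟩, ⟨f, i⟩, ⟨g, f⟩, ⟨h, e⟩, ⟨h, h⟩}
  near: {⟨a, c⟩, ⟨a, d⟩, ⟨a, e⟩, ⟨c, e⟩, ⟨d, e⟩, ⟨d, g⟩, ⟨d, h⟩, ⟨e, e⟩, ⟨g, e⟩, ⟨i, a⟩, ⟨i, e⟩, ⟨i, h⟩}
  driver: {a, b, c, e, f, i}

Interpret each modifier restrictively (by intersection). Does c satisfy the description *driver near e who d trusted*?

⟦near e⟧ = {x : ⟨x, e⟩ ∈ ⟦near⟧} = {a, c, d, e, g, i}
⟦who d trusted⟧ = {x : ⟨d, x⟩ ∈ ⟦trusted⟧} = {b, c, d, e, f, g}
⟦driver⟧ = {a, b, c, e, f, i}
… ∩ ⟦near e⟧ = {a, b, c, e, f, i} ∩ {a, c, d, e, g, i} = {a, c, e, i}
… ∩ ⟦who d trusted⟧ = {a, c, e, i} ∩ {b, c, d, e, f, g} = {c, e}
⟦driver near e who d trusted⟧ = {c, e}; c ∈ this set.

yes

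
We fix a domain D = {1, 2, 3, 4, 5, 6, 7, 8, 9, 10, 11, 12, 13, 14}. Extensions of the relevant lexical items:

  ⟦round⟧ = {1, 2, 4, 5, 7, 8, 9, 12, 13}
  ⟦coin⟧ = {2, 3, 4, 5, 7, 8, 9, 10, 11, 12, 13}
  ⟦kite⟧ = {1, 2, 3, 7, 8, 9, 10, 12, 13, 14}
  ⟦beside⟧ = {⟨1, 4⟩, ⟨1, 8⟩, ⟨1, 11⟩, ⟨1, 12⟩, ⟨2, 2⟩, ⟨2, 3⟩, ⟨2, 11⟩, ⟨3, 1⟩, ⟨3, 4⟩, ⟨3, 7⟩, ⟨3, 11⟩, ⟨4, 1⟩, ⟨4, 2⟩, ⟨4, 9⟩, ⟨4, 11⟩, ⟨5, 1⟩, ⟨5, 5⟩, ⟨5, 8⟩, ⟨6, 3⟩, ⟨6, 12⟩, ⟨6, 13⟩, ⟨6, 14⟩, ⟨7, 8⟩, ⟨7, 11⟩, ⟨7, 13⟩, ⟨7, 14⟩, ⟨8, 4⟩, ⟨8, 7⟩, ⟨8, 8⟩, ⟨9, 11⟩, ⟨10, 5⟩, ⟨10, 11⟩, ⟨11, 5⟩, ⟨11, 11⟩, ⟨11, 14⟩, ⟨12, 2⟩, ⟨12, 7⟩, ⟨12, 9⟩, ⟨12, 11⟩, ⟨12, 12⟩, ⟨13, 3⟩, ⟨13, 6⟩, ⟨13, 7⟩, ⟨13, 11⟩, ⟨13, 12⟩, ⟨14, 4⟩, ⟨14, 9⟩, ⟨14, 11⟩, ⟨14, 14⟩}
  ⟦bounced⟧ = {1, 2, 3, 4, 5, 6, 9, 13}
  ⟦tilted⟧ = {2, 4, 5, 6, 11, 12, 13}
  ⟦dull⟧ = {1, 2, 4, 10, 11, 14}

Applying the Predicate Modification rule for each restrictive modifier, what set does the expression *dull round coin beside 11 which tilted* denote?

{2, 4}

⟦beside 11⟧ = {x : ⟨x, 11⟩ ∈ ⟦beside⟧} = {1, 2, 3, 4, 7, 9, 10, 11, 12, 13, 14}
⟦which tilted⟧ = ⟦tilted⟧ = {2, 4, 5, 6, 11, 12, 13}
⟦coin⟧ = {2, 3, 4, 5, 7, 8, 9, 10, 11, 12, 13}
… ∩ ⟦beside 11⟧ = {2, 3, 4, 5, 7, 8, 9, 10, 11, 12, 13} ∩ {1, 2, 3, 4, 7, 9, 10, 11, 12, 13, 14} = {2, 3, 4, 7, 9, 10, 11, 12, 13}
… ∩ ⟦which tilted⟧ = {2, 3, 4, 7, 9, 10, 11, 12, 13} ∩ {2, 4, 5, 6, 11, 12, 13} = {2, 4, 11, 12, 13}
… ∩ ⟦dull⟧ = {2, 4, 11, 12, 13} ∩ {1, 2, 4, 10, 11, 14} = {2, 4, 11}
… ∩ ⟦round⟧ = {2, 4, 11} ∩ {1, 2, 4, 5, 7, 8, 9, 12, 13} = {2, 4}
So ⟦dull round coin beside 11 which tilted⟧ = {2, 4}.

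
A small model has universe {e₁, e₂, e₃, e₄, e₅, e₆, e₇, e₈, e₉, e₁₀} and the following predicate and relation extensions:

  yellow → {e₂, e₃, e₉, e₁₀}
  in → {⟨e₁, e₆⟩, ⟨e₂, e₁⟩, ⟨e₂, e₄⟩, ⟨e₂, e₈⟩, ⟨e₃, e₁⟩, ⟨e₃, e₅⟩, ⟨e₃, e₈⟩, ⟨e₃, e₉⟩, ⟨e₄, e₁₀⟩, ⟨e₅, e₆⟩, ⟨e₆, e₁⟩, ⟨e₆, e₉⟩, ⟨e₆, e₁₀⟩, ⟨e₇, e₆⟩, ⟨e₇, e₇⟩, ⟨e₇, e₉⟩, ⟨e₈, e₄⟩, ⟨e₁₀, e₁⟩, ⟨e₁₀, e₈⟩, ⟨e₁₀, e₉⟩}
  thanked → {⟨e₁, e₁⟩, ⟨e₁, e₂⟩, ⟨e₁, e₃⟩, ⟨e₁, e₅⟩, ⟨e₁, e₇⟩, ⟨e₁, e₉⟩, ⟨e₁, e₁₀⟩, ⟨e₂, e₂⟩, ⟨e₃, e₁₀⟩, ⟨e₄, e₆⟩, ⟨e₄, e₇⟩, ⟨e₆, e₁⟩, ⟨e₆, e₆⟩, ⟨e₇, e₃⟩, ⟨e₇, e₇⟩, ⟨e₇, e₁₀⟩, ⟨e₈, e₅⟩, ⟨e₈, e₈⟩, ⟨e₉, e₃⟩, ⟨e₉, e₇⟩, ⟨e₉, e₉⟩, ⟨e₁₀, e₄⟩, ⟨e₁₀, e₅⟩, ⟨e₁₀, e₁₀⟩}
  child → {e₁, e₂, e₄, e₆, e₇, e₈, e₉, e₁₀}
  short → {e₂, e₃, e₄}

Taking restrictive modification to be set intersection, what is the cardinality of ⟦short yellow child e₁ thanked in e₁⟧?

⟦e₁ thanked⟧ = {x : ⟨e₁, x⟩ ∈ ⟦thanked⟧} = {e₁, e₂, e₃, e₅, e₇, e₉, e₁₀}
⟦in e₁⟧ = {x : ⟨x, e₁⟩ ∈ ⟦in⟧} = {e₂, e₃, e₆, e₁₀}
⟦child⟧ = {e₁, e₂, e₄, e₆, e₇, e₈, e₉, e₁₀}
… ∩ ⟦e₁ thanked⟧ = {e₁, e₂, e₄, e₆, e₇, e₈, e₉, e₁₀} ∩ {e₁, e₂, e₃, e₅, e₇, e₉, e₁₀} = {e₁, e₂, e₇, e₉, e₁₀}
… ∩ ⟦in e₁⟧ = {e₁, e₂, e₇, e₉, e₁₀} ∩ {e₂, e₃, e₆, e₁₀} = {e₂, e₁₀}
… ∩ ⟦short⟧ = {e₂, e₁₀} ∩ {e₂, e₃, e₄} = {e₂}
… ∩ ⟦yellow⟧ = {e₂} ∩ {e₂, e₃, e₉, e₁₀} = {e₂}
⟦short yellow child e₁ thanked in e₁⟧ = {e₂}, so the cardinality is 1.

1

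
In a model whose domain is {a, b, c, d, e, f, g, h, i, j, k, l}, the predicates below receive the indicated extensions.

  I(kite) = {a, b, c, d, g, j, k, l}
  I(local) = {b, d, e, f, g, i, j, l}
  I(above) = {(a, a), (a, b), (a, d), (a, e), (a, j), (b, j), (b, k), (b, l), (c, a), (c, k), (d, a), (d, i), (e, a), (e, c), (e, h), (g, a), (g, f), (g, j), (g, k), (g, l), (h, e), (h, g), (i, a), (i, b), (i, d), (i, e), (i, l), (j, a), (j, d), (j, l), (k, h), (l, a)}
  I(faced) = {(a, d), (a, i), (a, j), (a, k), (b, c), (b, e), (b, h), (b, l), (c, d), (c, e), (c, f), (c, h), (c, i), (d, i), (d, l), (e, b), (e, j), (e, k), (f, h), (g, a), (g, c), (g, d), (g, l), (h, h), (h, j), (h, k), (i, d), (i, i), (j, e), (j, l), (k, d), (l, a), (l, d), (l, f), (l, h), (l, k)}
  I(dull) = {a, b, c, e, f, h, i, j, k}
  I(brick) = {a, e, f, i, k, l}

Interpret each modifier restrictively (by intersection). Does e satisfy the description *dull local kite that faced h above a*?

no

⟦that faced h⟧ = {x : ⟨x, h⟩ ∈ ⟦faced⟧} = {b, c, f, h, l}
⟦above a⟧ = {x : ⟨x, a⟩ ∈ ⟦above⟧} = {a, c, d, e, g, i, j, l}
⟦kite⟧ = {a, b, c, d, g, j, k, l}
… ∩ ⟦that faced h⟧ = {a, b, c, d, g, j, k, l} ∩ {b, c, f, h, l} = {b, c, l}
… ∩ ⟦above a⟧ = {b, c, l} ∩ {a, c, d, e, g, i, j, l} = {c, l}
… ∩ ⟦dull⟧ = {c, l} ∩ {a, b, c, e, f, h, i, j, k} = {c}
… ∩ ⟦local⟧ = {c} ∩ {b, d, e, f, g, i, j, l} = ∅
⟦dull local kite that faced h above a⟧ = ∅; e ∉ this set.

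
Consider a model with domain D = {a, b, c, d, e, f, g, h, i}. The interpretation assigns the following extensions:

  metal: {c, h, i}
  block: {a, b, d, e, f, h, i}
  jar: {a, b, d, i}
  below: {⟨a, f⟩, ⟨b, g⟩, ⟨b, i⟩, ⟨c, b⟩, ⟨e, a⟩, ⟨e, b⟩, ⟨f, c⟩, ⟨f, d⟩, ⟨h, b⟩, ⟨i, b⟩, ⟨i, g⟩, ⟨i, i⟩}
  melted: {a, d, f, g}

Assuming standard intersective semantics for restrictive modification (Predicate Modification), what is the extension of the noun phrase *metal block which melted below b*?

⟦which melted⟧ = ⟦melted⟧ = {a, d, f, g}
⟦below b⟧ = {x : ⟨x, b⟩ ∈ ⟦below⟧} = {c, e, h, i}
⟦block⟧ = {a, b, d, e, f, h, i}
… ∩ ⟦which melted⟧ = {a, b, d, e, f, h, i} ∩ {a, d, f, g} = {a, d, f}
… ∩ ⟦below b⟧ = {a, d, f} ∩ {c, e, h, i} = ∅
… ∩ ⟦metal⟧ = ∅ ∩ {c, h, i} = ∅
So ⟦metal block which melted below b⟧ = ∅.

∅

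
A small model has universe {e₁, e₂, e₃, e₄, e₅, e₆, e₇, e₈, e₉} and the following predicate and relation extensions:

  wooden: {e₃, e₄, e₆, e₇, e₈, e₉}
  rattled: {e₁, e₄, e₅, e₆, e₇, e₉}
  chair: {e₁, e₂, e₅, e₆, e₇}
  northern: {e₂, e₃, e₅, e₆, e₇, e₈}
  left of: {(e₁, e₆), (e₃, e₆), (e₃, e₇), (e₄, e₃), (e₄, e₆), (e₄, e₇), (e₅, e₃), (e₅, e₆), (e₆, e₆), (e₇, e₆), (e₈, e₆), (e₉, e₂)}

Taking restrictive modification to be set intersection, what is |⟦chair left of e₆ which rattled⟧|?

⟦left of e₆⟧ = {x : ⟨x, e₆⟩ ∈ ⟦left of⟧} = {e₁, e₃, e₄, e₅, e₆, e₇, e₈}
⟦which rattled⟧ = ⟦rattled⟧ = {e₁, e₄, e₅, e₆, e₇, e₉}
⟦chair⟧ = {e₁, e₂, e₅, e₆, e₇}
… ∩ ⟦left of e₆⟧ = {e₁, e₂, e₅, e₆, e₇} ∩ {e₁, e₃, e₄, e₅, e₆, e₇, e₈} = {e₁, e₅, e₆, e₇}
… ∩ ⟦which rattled⟧ = {e₁, e₅, e₆, e₇} ∩ {e₁, e₄, e₅, e₆, e₇, e₉} = {e₁, e₅, e₆, e₇}
⟦chair left of e₆ which rattled⟧ = {e₁, e₅, e₆, e₇}, so the cardinality is 4.

4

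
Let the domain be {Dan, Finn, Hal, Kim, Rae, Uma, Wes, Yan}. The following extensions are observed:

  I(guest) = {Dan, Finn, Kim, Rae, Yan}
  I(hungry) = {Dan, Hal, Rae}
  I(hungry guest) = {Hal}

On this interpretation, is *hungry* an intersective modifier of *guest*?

no

⟦hungry⟧ ∩ ⟦guest⟧ = {Dan, Hal, Rae} ∩ {Dan, Finn, Kim, Rae, Yan} = {Dan, Rae}
Observed ⟦hungry guest⟧ = {Hal}.
These differ, so the modifier is not intersective in this model.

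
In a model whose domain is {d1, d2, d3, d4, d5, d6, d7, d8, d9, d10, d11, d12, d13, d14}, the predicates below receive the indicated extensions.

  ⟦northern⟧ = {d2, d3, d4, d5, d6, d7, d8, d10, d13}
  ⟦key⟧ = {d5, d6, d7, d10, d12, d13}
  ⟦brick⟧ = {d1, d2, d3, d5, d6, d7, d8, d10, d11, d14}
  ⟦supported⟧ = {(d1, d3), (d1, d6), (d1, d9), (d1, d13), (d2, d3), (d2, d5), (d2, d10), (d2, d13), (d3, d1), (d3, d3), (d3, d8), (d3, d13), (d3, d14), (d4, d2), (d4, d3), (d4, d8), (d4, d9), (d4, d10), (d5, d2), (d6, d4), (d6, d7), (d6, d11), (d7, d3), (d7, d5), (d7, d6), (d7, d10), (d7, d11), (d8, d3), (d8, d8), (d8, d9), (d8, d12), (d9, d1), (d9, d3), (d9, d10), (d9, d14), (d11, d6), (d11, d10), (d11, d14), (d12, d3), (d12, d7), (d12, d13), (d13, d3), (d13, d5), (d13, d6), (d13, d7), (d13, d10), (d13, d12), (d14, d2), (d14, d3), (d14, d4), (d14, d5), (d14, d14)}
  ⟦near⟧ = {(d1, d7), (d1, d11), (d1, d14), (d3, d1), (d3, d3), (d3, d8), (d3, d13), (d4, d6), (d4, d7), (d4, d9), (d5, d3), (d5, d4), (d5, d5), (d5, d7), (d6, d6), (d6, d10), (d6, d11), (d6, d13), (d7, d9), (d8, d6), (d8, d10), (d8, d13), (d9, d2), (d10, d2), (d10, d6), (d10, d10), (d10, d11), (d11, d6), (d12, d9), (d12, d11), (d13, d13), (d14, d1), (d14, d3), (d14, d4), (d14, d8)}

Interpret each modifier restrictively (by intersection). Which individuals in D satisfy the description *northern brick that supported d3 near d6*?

{d8}

⟦that supported d3⟧ = {x : ⟨x, d3⟩ ∈ ⟦supported⟧} = {d1, d2, d3, d4, d7, d8, d9, d12, d13, d14}
⟦near d6⟧ = {x : ⟨x, d6⟩ ∈ ⟦near⟧} = {d4, d6, d8, d10, d11}
⟦brick⟧ = {d1, d2, d3, d5, d6, d7, d8, d10, d11, d14}
… ∩ ⟦that supported d3⟧ = {d1, d2, d3, d5, d6, d7, d8, d10, d11, d14} ∩ {d1, d2, d3, d4, d7, d8, d9, d12, d13, d14} = {d1, d2, d3, d7, d8, d14}
… ∩ ⟦near d6⟧ = {d1, d2, d3, d7, d8, d14} ∩ {d4, d6, d8, d10, d11} = {d8}
… ∩ ⟦northern⟧ = {d8} ∩ {d2, d3, d4, d5, d6, d7, d8, d10, d13} = {d8}
So ⟦northern brick that supported d3 near d6⟧ = {d8}.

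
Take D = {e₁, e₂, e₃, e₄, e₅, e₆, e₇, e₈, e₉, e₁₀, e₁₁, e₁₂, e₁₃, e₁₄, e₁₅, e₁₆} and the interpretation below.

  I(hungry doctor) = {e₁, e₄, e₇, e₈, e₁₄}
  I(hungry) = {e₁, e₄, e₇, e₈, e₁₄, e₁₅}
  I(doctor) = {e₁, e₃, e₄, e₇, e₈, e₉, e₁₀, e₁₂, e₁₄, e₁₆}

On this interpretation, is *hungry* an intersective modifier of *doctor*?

yes

⟦hungry⟧ ∩ ⟦doctor⟧ = {e₁, e₄, e₇, e₈, e₁₄, e₁₅} ∩ {e₁, e₃, e₄, e₇, e₈, e₉, e₁₀, e₁₂, e₁₄, e₁₆} = {e₁, e₄, e₇, e₈, e₁₄}
Observed ⟦hungry doctor⟧ = {e₁, e₄, e₇, e₈, e₁₄}.
These coincide, so the modifier is intersective here.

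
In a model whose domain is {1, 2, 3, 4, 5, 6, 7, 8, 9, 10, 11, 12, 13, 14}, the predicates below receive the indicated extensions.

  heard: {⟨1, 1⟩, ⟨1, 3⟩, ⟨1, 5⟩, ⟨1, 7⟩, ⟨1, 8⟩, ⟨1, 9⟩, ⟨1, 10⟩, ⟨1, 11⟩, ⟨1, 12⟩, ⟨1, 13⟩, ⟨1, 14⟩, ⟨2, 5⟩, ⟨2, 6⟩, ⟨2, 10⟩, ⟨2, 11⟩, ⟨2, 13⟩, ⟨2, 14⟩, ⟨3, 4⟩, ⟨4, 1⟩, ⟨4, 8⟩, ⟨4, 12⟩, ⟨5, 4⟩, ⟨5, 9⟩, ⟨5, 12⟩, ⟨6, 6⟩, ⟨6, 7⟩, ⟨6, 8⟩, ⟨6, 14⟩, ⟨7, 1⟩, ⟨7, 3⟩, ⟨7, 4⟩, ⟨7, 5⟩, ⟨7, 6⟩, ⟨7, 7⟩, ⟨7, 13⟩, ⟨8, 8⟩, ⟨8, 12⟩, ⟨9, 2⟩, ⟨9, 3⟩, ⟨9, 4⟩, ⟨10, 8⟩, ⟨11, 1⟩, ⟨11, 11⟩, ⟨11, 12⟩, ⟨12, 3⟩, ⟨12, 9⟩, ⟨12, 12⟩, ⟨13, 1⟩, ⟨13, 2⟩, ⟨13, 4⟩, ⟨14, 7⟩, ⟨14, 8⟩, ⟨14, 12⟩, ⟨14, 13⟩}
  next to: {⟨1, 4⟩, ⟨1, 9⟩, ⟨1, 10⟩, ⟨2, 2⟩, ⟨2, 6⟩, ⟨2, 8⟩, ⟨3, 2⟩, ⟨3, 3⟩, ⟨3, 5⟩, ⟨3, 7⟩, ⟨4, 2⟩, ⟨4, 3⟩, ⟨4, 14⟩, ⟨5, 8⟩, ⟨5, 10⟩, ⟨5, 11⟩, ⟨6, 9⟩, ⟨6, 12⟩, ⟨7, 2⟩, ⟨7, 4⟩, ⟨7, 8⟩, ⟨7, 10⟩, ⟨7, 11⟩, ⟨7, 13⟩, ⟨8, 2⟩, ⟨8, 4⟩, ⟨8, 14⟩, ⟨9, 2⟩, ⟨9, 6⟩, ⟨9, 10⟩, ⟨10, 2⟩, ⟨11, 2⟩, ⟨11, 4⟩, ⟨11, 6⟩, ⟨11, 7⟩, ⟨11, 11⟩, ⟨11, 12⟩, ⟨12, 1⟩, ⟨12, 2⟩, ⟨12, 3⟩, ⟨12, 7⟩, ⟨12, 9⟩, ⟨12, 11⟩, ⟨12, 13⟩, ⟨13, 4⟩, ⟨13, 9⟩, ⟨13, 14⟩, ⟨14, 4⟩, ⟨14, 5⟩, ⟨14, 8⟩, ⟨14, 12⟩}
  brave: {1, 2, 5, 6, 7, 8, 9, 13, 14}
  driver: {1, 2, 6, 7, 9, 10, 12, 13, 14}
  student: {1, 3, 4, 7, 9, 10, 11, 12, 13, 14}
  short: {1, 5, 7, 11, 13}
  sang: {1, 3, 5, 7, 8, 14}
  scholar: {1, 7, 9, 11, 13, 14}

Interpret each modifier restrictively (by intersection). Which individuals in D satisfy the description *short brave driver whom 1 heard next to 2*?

⟦whom 1 heard⟧ = {x : ⟨1, x⟩ ∈ ⟦heard⟧} = {1, 3, 5, 7, 8, 9, 10, 11, 12, 13, 14}
⟦next to 2⟧ = {x : ⟨x, 2⟩ ∈ ⟦next to⟧} = {2, 3, 4, 7, 8, 9, 10, 11, 12}
⟦driver⟧ = {1, 2, 6, 7, 9, 10, 12, 13, 14}
… ∩ ⟦whom 1 heard⟧ = {1, 2, 6, 7, 9, 10, 12, 13, 14} ∩ {1, 3, 5, 7, 8, 9, 10, 11, 12, 13, 14} = {1, 7, 9, 10, 12, 13, 14}
… ∩ ⟦next to 2⟧ = {1, 7, 9, 10, 12, 13, 14} ∩ {2, 3, 4, 7, 8, 9, 10, 11, 12} = {7, 9, 10, 12}
… ∩ ⟦short⟧ = {7, 9, 10, 12} ∩ {1, 5, 7, 11, 13} = {7}
… ∩ ⟦brave⟧ = {7} ∩ {1, 2, 5, 6, 7, 8, 9, 13, 14} = {7}
So ⟦short brave driver whom 1 heard next to 2⟧ = {7}.

{7}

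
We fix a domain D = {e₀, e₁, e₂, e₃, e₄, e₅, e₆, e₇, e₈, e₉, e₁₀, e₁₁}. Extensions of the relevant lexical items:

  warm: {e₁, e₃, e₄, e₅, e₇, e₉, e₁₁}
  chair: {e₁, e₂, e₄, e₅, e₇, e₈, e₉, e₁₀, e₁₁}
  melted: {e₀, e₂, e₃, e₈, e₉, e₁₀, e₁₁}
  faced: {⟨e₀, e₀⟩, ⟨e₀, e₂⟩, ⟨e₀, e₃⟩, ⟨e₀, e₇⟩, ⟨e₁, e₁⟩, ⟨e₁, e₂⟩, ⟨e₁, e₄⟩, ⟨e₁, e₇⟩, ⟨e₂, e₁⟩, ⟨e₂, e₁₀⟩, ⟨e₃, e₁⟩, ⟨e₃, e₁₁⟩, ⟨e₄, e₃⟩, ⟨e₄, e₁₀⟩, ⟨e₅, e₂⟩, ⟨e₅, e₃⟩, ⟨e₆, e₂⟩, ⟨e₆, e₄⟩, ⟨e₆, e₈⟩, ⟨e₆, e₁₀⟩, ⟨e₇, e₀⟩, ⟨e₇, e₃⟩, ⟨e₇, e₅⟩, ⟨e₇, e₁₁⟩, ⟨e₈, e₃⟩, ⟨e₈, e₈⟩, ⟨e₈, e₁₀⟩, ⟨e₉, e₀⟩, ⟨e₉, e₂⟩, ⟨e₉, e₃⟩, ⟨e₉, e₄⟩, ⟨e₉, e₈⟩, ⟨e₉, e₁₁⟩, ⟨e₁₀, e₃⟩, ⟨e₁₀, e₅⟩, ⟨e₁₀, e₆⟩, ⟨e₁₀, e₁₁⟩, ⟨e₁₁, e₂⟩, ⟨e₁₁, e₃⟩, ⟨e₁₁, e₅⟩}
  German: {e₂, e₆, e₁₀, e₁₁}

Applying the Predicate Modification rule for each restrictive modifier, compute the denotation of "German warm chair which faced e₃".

{e₁₁}

⟦which faced e₃⟧ = {x : ⟨x, e₃⟩ ∈ ⟦faced⟧} = {e₀, e₄, e₅, e₇, e₈, e₉, e₁₀, e₁₁}
⟦chair⟧ = {e₁, e₂, e₄, e₅, e₇, e₈, e₉, e₁₀, e₁₁}
… ∩ ⟦which faced e₃⟧ = {e₁, e₂, e₄, e₅, e₇, e₈, e₉, e₁₀, e₁₁} ∩ {e₀, e₄, e₅, e₇, e₈, e₉, e₁₀, e₁₁} = {e₄, e₅, e₇, e₈, e₉, e₁₀, e₁₁}
… ∩ ⟦German⟧ = {e₄, e₅, e₇, e₈, e₉, e₁₀, e₁₁} ∩ {e₂, e₆, e₁₀, e₁₁} = {e₁₀, e₁₁}
… ∩ ⟦warm⟧ = {e₁₀, e₁₁} ∩ {e₁, e₃, e₄, e₅, e₇, e₉, e₁₁} = {e₁₁}
So ⟦German warm chair which faced e₃⟧ = {e₁₁}.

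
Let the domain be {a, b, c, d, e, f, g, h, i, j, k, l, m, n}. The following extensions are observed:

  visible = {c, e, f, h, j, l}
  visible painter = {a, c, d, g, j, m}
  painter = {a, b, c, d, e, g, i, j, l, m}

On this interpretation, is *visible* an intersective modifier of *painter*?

no

⟦visible⟧ ∩ ⟦painter⟧ = {c, e, f, h, j, l} ∩ {a, b, c, d, e, g, i, j, l, m} = {c, e, j, l}
Observed ⟦visible painter⟧ = {a, c, d, g, j, m}.
These differ, so the modifier is not intersective in this model.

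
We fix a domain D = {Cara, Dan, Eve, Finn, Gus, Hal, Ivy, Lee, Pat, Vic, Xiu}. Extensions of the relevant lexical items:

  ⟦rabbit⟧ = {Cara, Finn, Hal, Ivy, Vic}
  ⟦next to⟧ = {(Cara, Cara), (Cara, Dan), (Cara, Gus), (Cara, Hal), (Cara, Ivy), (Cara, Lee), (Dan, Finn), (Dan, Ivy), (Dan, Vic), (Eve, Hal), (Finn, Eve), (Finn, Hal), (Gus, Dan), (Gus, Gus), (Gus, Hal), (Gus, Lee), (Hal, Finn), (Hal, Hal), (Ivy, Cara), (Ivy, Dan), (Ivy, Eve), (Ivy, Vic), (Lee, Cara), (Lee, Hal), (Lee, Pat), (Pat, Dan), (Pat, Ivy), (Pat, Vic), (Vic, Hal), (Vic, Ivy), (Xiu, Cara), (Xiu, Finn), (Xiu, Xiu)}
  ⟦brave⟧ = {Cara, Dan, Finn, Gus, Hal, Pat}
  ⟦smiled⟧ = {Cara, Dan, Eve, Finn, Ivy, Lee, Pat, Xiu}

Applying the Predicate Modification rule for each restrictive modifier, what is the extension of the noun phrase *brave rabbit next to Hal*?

{Cara, Finn, Hal}

⟦next to Hal⟧ = {x : ⟨x, Hal⟩ ∈ ⟦next to⟧} = {Cara, Eve, Finn, Gus, Hal, Lee, Vic}
⟦rabbit⟧ = {Cara, Finn, Hal, Ivy, Vic}
… ∩ ⟦next to Hal⟧ = {Cara, Finn, Hal, Ivy, Vic} ∩ {Cara, Eve, Finn, Gus, Hal, Lee, Vic} = {Cara, Finn, Hal, Vic}
… ∩ ⟦brave⟧ = {Cara, Finn, Hal, Vic} ∩ {Cara, Dan, Finn, Gus, Hal, Pat} = {Cara, Finn, Hal}
So ⟦brave rabbit next to Hal⟧ = {Cara, Finn, Hal}.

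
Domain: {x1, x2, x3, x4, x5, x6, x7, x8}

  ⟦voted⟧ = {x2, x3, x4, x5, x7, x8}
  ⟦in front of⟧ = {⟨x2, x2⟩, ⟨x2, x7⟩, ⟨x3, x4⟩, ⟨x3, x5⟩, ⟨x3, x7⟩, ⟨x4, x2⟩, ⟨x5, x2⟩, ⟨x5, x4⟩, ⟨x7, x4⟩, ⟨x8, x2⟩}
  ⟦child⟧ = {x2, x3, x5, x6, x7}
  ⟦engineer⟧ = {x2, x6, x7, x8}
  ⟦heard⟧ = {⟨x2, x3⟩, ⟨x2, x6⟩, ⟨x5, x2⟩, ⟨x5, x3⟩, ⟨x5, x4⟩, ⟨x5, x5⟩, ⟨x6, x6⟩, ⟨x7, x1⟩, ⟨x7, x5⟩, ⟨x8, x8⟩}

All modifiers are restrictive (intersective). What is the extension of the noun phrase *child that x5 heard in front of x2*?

⟦that x5 heard⟧ = {x : ⟨x5, x⟩ ∈ ⟦heard⟧} = {x2, x3, x4, x5}
⟦in front of x2⟧ = {x : ⟨x, x2⟩ ∈ ⟦in front of⟧} = {x2, x4, x5, x8}
⟦child⟧ = {x2, x3, x5, x6, x7}
… ∩ ⟦that x5 heard⟧ = {x2, x3, x5, x6, x7} ∩ {x2, x3, x4, x5} = {x2, x3, x5}
… ∩ ⟦in front of x2⟧ = {x2, x3, x5} ∩ {x2, x4, x5, x8} = {x2, x5}
So ⟦child that x5 heard in front of x2⟧ = {x2, x5}.

{x2, x5}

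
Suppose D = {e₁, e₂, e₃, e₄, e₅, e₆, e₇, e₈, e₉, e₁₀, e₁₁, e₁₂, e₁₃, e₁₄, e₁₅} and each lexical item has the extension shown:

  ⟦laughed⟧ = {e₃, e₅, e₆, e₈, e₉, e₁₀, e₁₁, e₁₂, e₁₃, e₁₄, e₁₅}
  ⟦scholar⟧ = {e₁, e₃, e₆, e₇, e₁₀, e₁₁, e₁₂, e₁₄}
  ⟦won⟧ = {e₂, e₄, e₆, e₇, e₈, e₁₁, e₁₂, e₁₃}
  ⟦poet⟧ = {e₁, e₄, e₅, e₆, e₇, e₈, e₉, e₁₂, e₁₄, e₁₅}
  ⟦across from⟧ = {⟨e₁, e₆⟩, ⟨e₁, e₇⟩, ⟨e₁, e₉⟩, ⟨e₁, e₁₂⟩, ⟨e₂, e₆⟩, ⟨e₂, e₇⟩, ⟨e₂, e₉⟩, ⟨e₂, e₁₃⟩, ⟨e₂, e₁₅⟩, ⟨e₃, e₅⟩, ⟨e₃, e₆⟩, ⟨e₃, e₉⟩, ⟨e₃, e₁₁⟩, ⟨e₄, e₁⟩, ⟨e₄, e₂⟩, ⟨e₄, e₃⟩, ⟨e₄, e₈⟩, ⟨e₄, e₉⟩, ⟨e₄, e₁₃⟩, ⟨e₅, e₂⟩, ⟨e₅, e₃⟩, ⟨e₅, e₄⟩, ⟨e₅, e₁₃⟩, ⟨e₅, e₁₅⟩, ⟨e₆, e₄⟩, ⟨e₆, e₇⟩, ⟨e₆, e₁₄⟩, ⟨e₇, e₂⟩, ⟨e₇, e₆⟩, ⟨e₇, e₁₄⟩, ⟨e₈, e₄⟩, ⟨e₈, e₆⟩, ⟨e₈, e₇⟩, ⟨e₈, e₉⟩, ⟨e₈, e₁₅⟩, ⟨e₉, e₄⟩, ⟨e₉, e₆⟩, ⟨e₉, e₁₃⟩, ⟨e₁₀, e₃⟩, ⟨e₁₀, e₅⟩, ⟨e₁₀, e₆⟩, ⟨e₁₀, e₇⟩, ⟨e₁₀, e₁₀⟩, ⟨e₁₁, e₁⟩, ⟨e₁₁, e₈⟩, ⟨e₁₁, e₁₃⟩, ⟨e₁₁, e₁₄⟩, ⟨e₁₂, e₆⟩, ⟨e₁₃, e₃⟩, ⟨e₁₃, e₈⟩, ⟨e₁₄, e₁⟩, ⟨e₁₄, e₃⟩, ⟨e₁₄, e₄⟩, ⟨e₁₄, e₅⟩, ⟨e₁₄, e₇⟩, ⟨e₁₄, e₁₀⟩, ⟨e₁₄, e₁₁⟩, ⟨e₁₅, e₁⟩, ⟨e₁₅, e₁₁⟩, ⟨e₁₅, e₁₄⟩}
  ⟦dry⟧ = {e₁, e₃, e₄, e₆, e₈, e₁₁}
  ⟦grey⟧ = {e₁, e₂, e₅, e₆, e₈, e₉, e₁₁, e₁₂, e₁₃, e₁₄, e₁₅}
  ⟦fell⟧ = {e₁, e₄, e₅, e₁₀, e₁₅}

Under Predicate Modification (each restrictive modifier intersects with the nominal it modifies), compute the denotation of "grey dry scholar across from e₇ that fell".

⟦across from e₇⟧ = {x : ⟨x, e₇⟩ ∈ ⟦across from⟧} = {e₁, e₂, e₆, e₈, e₁₀, e₁₄}
⟦that fell⟧ = ⟦fell⟧ = {e₁, e₄, e₅, e₁₀, e₁₅}
⟦scholar⟧ = {e₁, e₃, e₆, e₇, e₁₀, e₁₁, e₁₂, e₁₄}
… ∩ ⟦across from e₇⟧ = {e₁, e₃, e₆, e₇, e₁₀, e₁₁, e₁₂, e₁₄} ∩ {e₁, e₂, e₆, e₈, e₁₀, e₁₄} = {e₁, e₆, e₁₀, e₁₄}
… ∩ ⟦that fell⟧ = {e₁, e₆, e₁₀, e₁₄} ∩ {e₁, e₄, e₅, e₁₀, e₁₅} = {e₁, e₁₀}
… ∩ ⟦grey⟧ = {e₁, e₁₀} ∩ {e₁, e₂, e₅, e₆, e₈, e₉, e₁₁, e₁₂, e₁₃, e₁₄, e₁₅} = {e₁}
… ∩ ⟦dry⟧ = {e₁} ∩ {e₁, e₃, e₄, e₆, e₈, e₁₁} = {e₁}
So ⟦grey dry scholar across from e₇ that fell⟧ = {e₁}.

{e₁}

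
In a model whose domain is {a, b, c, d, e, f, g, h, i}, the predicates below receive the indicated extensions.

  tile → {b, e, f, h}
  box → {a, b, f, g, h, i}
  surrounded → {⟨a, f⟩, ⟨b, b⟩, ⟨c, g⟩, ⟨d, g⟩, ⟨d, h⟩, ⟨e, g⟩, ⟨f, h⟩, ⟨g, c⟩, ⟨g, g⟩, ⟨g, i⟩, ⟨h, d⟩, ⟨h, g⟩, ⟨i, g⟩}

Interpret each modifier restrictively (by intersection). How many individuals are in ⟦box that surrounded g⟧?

⟦that surrounded g⟧ = {x : ⟨x, g⟩ ∈ ⟦surrounded⟧} = {c, d, e, g, h, i}
⟦box⟧ = {a, b, f, g, h, i}
… ∩ ⟦that surrounded g⟧ = {a, b, f, g, h, i} ∩ {c, d, e, g, h, i} = {g, h, i}
⟦box that surrounded g⟧ = {g, h, i}, so the cardinality is 3.

3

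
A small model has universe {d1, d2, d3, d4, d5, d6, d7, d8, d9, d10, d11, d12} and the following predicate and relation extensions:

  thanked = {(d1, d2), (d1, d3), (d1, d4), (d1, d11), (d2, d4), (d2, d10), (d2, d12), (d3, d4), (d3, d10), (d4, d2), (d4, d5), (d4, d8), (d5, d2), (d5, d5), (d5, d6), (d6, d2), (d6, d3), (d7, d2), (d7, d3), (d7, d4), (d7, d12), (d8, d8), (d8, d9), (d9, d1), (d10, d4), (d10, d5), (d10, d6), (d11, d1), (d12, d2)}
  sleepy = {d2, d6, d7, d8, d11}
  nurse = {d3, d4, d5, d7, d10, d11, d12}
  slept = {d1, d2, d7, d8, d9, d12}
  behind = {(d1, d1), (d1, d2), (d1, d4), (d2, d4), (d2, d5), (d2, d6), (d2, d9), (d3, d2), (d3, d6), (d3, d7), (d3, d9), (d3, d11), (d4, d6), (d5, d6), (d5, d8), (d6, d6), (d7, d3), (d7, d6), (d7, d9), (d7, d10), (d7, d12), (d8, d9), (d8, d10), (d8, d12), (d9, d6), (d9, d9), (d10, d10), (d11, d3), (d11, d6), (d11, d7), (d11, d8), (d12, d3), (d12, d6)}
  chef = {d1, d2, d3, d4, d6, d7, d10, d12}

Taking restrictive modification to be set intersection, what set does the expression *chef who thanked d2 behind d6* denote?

⟦who thanked d2⟧ = {x : ⟨x, d2⟩ ∈ ⟦thanked⟧} = {d1, d4, d5, d6, d7, d12}
⟦behind d6⟧ = {x : ⟨x, d6⟩ ∈ ⟦behind⟧} = {d2, d3, d4, d5, d6, d7, d9, d11, d12}
⟦chef⟧ = {d1, d2, d3, d4, d6, d7, d10, d12}
… ∩ ⟦who thanked d2⟧ = {d1, d2, d3, d4, d6, d7, d10, d12} ∩ {d1, d4, d5, d6, d7, d12} = {d1, d4, d6, d7, d12}
… ∩ ⟦behind d6⟧ = {d1, d4, d6, d7, d12} ∩ {d2, d3, d4, d5, d6, d7, d9, d11, d12} = {d4, d6, d7, d12}
So ⟦chef who thanked d2 behind d6⟧ = {d4, d6, d7, d12}.

{d4, d6, d7, d12}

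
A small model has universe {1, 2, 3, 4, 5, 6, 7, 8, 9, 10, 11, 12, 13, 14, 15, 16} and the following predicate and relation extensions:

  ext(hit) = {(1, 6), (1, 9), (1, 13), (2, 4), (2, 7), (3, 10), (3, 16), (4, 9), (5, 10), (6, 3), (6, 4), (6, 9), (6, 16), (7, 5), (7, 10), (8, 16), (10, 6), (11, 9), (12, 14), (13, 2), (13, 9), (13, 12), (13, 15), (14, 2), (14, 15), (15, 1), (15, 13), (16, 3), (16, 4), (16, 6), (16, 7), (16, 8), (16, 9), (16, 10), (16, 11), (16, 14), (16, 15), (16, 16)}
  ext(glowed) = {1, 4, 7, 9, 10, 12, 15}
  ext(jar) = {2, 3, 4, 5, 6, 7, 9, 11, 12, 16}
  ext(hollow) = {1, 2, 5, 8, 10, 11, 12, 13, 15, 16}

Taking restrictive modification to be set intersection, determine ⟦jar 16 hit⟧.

⟦16 hit⟧ = {x : ⟨16, x⟩ ∈ ⟦hit⟧} = {3, 4, 6, 7, 8, 9, 10, 11, 14, 15, 16}
⟦jar⟧ = {2, 3, 4, 5, 6, 7, 9, 11, 12, 16}
… ∩ ⟦16 hit⟧ = {2, 3, 4, 5, 6, 7, 9, 11, 12, 16} ∩ {3, 4, 6, 7, 8, 9, 10, 11, 14, 15, 16} = {3, 4, 6, 7, 9, 11, 16}
So ⟦jar 16 hit⟧ = {3, 4, 6, 7, 9, 11, 16}.

{3, 4, 6, 7, 9, 11, 16}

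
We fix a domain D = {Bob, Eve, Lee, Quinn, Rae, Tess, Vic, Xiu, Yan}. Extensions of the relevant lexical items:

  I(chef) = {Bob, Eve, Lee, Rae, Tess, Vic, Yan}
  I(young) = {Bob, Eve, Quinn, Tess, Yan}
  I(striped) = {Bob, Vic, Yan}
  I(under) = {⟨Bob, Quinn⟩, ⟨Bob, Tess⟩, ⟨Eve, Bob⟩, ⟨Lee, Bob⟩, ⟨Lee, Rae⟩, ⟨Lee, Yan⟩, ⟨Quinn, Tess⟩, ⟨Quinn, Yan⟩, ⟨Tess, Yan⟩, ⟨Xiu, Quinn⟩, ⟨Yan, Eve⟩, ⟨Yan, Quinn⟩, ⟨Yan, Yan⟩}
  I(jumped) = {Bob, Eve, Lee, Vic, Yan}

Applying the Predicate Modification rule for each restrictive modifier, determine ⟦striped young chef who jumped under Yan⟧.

{Yan}

⟦who jumped⟧ = ⟦jumped⟧ = {Bob, Eve, Lee, Vic, Yan}
⟦under Yan⟧ = {x : ⟨x, Yan⟩ ∈ ⟦under⟧} = {Lee, Quinn, Tess, Yan}
⟦chef⟧ = {Bob, Eve, Lee, Rae, Tess, Vic, Yan}
… ∩ ⟦who jumped⟧ = {Bob, Eve, Lee, Rae, Tess, Vic, Yan} ∩ {Bob, Eve, Lee, Vic, Yan} = {Bob, Eve, Lee, Vic, Yan}
… ∩ ⟦under Yan⟧ = {Bob, Eve, Lee, Vic, Yan} ∩ {Lee, Quinn, Tess, Yan} = {Lee, Yan}
… ∩ ⟦striped⟧ = {Lee, Yan} ∩ {Bob, Vic, Yan} = {Yan}
… ∩ ⟦young⟧ = {Yan} ∩ {Bob, Eve, Quinn, Tess, Yan} = {Yan}
So ⟦striped young chef who jumped under Yan⟧ = {Yan}.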